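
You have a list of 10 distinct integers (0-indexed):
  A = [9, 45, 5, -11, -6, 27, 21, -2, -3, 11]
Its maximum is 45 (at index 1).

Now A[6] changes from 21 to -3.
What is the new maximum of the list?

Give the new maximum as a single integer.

Answer: 45

Derivation:
Old max = 45 (at index 1)
Change: A[6] 21 -> -3
Changed element was NOT the old max.
  New max = max(old_max, new_val) = max(45, -3) = 45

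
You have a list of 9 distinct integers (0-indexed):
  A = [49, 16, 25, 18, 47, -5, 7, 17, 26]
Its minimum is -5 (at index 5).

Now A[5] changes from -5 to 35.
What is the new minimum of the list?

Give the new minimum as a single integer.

Old min = -5 (at index 5)
Change: A[5] -5 -> 35
Changed element WAS the min. Need to check: is 35 still <= all others?
  Min of remaining elements: 7
  New min = min(35, 7) = 7

Answer: 7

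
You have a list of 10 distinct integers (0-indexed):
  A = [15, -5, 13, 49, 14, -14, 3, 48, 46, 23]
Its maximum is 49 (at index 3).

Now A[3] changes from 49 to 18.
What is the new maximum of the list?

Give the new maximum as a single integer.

Answer: 48

Derivation:
Old max = 49 (at index 3)
Change: A[3] 49 -> 18
Changed element WAS the max -> may need rescan.
  Max of remaining elements: 48
  New max = max(18, 48) = 48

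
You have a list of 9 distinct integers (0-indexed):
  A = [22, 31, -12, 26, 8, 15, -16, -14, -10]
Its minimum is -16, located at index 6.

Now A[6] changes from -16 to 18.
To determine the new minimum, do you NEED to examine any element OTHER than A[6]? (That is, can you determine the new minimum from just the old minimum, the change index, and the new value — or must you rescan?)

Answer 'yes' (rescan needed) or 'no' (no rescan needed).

Answer: yes

Derivation:
Old min = -16 at index 6
Change at index 6: -16 -> 18
Index 6 WAS the min and new value 18 > old min -16. Must rescan other elements to find the new min.
Needs rescan: yes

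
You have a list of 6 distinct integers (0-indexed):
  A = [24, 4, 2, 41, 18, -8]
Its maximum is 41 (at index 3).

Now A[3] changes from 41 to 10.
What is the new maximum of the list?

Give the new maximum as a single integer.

Answer: 24

Derivation:
Old max = 41 (at index 3)
Change: A[3] 41 -> 10
Changed element WAS the max -> may need rescan.
  Max of remaining elements: 24
  New max = max(10, 24) = 24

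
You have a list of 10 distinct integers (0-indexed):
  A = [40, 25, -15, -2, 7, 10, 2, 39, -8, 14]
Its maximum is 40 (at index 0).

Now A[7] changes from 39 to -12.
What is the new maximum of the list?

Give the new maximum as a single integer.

Old max = 40 (at index 0)
Change: A[7] 39 -> -12
Changed element was NOT the old max.
  New max = max(old_max, new_val) = max(40, -12) = 40

Answer: 40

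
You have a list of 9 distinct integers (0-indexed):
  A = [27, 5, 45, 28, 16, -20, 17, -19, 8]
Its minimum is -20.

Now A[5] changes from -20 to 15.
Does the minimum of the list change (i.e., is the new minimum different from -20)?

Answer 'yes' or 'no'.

Answer: yes

Derivation:
Old min = -20
Change: A[5] -20 -> 15
Changed element was the min; new min must be rechecked.
New min = -19; changed? yes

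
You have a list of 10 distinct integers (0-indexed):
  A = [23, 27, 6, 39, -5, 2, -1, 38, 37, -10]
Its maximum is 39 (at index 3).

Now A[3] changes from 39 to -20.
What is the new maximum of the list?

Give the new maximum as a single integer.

Answer: 38

Derivation:
Old max = 39 (at index 3)
Change: A[3] 39 -> -20
Changed element WAS the max -> may need rescan.
  Max of remaining elements: 38
  New max = max(-20, 38) = 38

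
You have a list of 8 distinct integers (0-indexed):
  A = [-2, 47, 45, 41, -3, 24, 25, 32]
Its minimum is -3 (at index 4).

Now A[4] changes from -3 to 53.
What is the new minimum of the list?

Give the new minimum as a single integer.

Answer: -2

Derivation:
Old min = -3 (at index 4)
Change: A[4] -3 -> 53
Changed element WAS the min. Need to check: is 53 still <= all others?
  Min of remaining elements: -2
  New min = min(53, -2) = -2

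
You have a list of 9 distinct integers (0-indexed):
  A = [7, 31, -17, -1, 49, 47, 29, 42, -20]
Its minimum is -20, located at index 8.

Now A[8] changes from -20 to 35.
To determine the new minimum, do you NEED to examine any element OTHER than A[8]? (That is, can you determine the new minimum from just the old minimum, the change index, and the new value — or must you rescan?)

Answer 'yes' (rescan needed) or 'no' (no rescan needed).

Old min = -20 at index 8
Change at index 8: -20 -> 35
Index 8 WAS the min and new value 35 > old min -20. Must rescan other elements to find the new min.
Needs rescan: yes

Answer: yes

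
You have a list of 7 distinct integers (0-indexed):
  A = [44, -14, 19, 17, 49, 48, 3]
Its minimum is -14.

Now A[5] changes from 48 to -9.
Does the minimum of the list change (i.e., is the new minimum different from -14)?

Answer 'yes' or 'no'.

Old min = -14
Change: A[5] 48 -> -9
Changed element was NOT the min; min changes only if -9 < -14.
New min = -14; changed? no

Answer: no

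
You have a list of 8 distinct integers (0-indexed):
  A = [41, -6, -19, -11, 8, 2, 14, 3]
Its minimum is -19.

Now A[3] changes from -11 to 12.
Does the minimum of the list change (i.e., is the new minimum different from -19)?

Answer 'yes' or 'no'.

Answer: no

Derivation:
Old min = -19
Change: A[3] -11 -> 12
Changed element was NOT the min; min changes only if 12 < -19.
New min = -19; changed? no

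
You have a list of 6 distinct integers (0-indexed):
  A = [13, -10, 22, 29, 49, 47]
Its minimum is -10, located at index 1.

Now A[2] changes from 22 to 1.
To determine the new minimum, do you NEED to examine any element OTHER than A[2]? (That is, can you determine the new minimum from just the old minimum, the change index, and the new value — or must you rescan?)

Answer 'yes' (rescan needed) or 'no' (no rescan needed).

Old min = -10 at index 1
Change at index 2: 22 -> 1
Index 2 was NOT the min. New min = min(-10, 1). No rescan of other elements needed.
Needs rescan: no

Answer: no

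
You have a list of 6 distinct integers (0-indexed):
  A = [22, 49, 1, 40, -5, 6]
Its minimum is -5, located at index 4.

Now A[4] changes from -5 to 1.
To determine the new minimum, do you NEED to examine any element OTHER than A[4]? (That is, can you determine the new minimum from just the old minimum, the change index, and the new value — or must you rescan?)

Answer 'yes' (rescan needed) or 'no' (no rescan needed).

Old min = -5 at index 4
Change at index 4: -5 -> 1
Index 4 WAS the min and new value 1 > old min -5. Must rescan other elements to find the new min.
Needs rescan: yes

Answer: yes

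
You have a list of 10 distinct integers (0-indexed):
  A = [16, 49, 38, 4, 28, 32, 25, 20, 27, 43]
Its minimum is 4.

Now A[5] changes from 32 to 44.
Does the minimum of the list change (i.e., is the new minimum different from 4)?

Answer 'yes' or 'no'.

Old min = 4
Change: A[5] 32 -> 44
Changed element was NOT the min; min changes only if 44 < 4.
New min = 4; changed? no

Answer: no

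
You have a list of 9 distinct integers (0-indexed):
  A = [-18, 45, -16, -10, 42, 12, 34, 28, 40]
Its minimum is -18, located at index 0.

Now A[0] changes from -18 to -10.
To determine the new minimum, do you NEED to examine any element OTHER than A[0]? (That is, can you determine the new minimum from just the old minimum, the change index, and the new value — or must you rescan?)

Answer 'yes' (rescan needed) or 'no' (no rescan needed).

Old min = -18 at index 0
Change at index 0: -18 -> -10
Index 0 WAS the min and new value -10 > old min -18. Must rescan other elements to find the new min.
Needs rescan: yes

Answer: yes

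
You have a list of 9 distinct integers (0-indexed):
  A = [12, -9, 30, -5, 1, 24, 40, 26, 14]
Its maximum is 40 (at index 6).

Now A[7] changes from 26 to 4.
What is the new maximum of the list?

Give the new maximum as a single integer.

Old max = 40 (at index 6)
Change: A[7] 26 -> 4
Changed element was NOT the old max.
  New max = max(old_max, new_val) = max(40, 4) = 40

Answer: 40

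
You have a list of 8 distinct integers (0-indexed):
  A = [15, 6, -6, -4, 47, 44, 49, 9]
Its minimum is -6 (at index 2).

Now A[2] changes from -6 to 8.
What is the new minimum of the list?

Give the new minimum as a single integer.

Answer: -4

Derivation:
Old min = -6 (at index 2)
Change: A[2] -6 -> 8
Changed element WAS the min. Need to check: is 8 still <= all others?
  Min of remaining elements: -4
  New min = min(8, -4) = -4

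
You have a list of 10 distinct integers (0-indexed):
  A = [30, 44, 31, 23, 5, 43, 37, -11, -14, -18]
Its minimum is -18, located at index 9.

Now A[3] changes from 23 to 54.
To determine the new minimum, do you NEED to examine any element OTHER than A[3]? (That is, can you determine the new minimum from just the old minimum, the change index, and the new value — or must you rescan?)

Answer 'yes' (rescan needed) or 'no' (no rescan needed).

Answer: no

Derivation:
Old min = -18 at index 9
Change at index 3: 23 -> 54
Index 3 was NOT the min. New min = min(-18, 54). No rescan of other elements needed.
Needs rescan: no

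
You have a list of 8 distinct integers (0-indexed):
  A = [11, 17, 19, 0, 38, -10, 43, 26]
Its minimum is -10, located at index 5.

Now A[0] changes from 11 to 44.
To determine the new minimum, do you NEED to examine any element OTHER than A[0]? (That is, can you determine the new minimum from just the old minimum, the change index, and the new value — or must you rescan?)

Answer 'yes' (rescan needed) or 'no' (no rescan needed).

Answer: no

Derivation:
Old min = -10 at index 5
Change at index 0: 11 -> 44
Index 0 was NOT the min. New min = min(-10, 44). No rescan of other elements needed.
Needs rescan: no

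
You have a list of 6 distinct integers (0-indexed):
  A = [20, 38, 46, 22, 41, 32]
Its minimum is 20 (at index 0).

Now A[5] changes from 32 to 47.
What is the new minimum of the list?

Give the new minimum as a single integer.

Old min = 20 (at index 0)
Change: A[5] 32 -> 47
Changed element was NOT the old min.
  New min = min(old_min, new_val) = min(20, 47) = 20

Answer: 20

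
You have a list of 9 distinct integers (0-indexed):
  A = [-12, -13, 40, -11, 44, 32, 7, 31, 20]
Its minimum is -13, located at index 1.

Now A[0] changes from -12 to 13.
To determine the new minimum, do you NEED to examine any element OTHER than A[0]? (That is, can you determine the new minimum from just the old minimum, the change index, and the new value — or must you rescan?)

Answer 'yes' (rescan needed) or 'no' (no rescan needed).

Old min = -13 at index 1
Change at index 0: -12 -> 13
Index 0 was NOT the min. New min = min(-13, 13). No rescan of other elements needed.
Needs rescan: no

Answer: no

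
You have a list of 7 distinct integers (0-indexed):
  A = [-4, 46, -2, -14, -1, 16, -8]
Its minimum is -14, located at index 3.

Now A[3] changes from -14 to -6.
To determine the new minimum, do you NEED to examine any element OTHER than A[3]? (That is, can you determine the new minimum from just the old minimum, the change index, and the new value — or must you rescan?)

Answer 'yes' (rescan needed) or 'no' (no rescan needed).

Old min = -14 at index 3
Change at index 3: -14 -> -6
Index 3 WAS the min and new value -6 > old min -14. Must rescan other elements to find the new min.
Needs rescan: yes

Answer: yes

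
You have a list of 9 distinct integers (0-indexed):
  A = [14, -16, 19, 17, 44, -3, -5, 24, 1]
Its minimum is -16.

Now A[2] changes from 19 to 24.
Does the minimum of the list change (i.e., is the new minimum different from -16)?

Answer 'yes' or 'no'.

Answer: no

Derivation:
Old min = -16
Change: A[2] 19 -> 24
Changed element was NOT the min; min changes only if 24 < -16.
New min = -16; changed? no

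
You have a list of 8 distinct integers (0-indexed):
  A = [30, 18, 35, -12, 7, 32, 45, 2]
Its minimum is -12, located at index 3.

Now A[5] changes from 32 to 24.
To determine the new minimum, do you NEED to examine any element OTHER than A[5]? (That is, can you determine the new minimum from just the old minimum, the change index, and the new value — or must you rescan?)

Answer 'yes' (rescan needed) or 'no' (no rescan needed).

Answer: no

Derivation:
Old min = -12 at index 3
Change at index 5: 32 -> 24
Index 5 was NOT the min. New min = min(-12, 24). No rescan of other elements needed.
Needs rescan: no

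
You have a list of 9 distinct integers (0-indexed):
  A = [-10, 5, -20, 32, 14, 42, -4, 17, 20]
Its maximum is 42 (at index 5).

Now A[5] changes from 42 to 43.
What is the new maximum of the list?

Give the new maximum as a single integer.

Answer: 43

Derivation:
Old max = 42 (at index 5)
Change: A[5] 42 -> 43
Changed element WAS the max -> may need rescan.
  Max of remaining elements: 32
  New max = max(43, 32) = 43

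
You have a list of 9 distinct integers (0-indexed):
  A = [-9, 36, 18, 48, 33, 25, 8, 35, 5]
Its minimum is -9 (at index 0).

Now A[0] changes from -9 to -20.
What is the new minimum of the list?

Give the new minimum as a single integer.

Answer: -20

Derivation:
Old min = -9 (at index 0)
Change: A[0] -9 -> -20
Changed element WAS the min. Need to check: is -20 still <= all others?
  Min of remaining elements: 5
  New min = min(-20, 5) = -20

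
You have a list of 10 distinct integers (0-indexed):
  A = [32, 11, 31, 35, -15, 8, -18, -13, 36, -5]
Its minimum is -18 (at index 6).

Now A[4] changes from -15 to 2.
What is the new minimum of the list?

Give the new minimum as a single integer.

Answer: -18

Derivation:
Old min = -18 (at index 6)
Change: A[4] -15 -> 2
Changed element was NOT the old min.
  New min = min(old_min, new_val) = min(-18, 2) = -18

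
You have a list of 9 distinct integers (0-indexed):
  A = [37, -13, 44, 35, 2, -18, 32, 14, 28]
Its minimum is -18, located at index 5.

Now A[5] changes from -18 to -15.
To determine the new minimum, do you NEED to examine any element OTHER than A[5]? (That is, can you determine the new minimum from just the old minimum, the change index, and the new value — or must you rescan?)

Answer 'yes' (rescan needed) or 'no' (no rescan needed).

Old min = -18 at index 5
Change at index 5: -18 -> -15
Index 5 WAS the min and new value -15 > old min -18. Must rescan other elements to find the new min.
Needs rescan: yes

Answer: yes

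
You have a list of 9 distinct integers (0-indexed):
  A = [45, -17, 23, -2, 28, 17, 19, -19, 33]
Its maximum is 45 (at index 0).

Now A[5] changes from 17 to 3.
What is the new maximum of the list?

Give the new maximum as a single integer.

Old max = 45 (at index 0)
Change: A[5] 17 -> 3
Changed element was NOT the old max.
  New max = max(old_max, new_val) = max(45, 3) = 45

Answer: 45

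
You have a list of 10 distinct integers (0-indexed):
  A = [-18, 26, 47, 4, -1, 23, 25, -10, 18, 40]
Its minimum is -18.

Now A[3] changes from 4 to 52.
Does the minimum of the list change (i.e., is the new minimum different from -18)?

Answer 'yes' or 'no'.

Old min = -18
Change: A[3] 4 -> 52
Changed element was NOT the min; min changes only if 52 < -18.
New min = -18; changed? no

Answer: no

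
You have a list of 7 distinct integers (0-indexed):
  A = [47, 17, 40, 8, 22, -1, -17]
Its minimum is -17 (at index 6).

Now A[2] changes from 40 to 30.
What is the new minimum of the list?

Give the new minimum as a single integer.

Old min = -17 (at index 6)
Change: A[2] 40 -> 30
Changed element was NOT the old min.
  New min = min(old_min, new_val) = min(-17, 30) = -17

Answer: -17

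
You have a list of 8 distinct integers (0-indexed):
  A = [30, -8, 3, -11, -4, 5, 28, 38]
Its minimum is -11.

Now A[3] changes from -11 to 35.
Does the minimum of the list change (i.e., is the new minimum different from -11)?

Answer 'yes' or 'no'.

Old min = -11
Change: A[3] -11 -> 35
Changed element was the min; new min must be rechecked.
New min = -8; changed? yes

Answer: yes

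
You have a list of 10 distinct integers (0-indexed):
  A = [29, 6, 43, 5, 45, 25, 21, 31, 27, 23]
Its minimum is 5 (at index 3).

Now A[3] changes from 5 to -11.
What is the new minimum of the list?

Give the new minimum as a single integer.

Old min = 5 (at index 3)
Change: A[3] 5 -> -11
Changed element WAS the min. Need to check: is -11 still <= all others?
  Min of remaining elements: 6
  New min = min(-11, 6) = -11

Answer: -11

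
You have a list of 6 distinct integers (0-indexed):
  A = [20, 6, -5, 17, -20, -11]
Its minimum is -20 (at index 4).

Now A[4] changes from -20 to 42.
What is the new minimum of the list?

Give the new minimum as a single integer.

Old min = -20 (at index 4)
Change: A[4] -20 -> 42
Changed element WAS the min. Need to check: is 42 still <= all others?
  Min of remaining elements: -11
  New min = min(42, -11) = -11

Answer: -11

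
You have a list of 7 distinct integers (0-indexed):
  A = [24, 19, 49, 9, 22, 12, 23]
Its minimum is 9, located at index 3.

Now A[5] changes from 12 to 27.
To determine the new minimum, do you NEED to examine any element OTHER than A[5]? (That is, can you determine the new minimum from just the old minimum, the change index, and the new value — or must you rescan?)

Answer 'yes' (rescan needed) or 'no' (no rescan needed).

Answer: no

Derivation:
Old min = 9 at index 3
Change at index 5: 12 -> 27
Index 5 was NOT the min. New min = min(9, 27). No rescan of other elements needed.
Needs rescan: no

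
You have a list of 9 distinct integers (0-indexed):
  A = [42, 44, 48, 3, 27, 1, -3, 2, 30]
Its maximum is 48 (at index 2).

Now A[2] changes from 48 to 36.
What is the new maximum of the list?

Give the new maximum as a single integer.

Answer: 44

Derivation:
Old max = 48 (at index 2)
Change: A[2] 48 -> 36
Changed element WAS the max -> may need rescan.
  Max of remaining elements: 44
  New max = max(36, 44) = 44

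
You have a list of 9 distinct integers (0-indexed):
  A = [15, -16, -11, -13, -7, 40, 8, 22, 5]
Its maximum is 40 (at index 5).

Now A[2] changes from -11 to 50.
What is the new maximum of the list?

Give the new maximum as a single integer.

Old max = 40 (at index 5)
Change: A[2] -11 -> 50
Changed element was NOT the old max.
  New max = max(old_max, new_val) = max(40, 50) = 50

Answer: 50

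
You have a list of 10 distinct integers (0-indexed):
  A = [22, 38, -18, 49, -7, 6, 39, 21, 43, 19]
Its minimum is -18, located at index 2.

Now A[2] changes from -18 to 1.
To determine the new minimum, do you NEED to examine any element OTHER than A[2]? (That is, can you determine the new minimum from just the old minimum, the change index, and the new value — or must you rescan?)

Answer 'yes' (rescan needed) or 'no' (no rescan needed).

Old min = -18 at index 2
Change at index 2: -18 -> 1
Index 2 WAS the min and new value 1 > old min -18. Must rescan other elements to find the new min.
Needs rescan: yes

Answer: yes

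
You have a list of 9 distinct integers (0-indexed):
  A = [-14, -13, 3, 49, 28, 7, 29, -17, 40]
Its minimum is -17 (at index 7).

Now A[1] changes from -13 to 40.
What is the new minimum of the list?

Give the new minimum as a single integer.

Old min = -17 (at index 7)
Change: A[1] -13 -> 40
Changed element was NOT the old min.
  New min = min(old_min, new_val) = min(-17, 40) = -17

Answer: -17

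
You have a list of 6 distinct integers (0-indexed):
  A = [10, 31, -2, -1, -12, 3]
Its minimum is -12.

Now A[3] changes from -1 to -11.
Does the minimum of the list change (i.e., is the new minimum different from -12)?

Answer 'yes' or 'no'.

Answer: no

Derivation:
Old min = -12
Change: A[3] -1 -> -11
Changed element was NOT the min; min changes only if -11 < -12.
New min = -12; changed? no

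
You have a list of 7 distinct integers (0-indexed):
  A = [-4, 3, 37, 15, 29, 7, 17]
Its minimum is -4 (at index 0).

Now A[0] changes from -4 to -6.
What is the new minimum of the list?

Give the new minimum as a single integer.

Answer: -6

Derivation:
Old min = -4 (at index 0)
Change: A[0] -4 -> -6
Changed element WAS the min. Need to check: is -6 still <= all others?
  Min of remaining elements: 3
  New min = min(-6, 3) = -6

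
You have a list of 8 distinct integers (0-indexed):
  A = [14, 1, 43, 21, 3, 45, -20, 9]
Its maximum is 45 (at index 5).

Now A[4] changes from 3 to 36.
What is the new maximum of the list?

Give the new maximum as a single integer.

Old max = 45 (at index 5)
Change: A[4] 3 -> 36
Changed element was NOT the old max.
  New max = max(old_max, new_val) = max(45, 36) = 45

Answer: 45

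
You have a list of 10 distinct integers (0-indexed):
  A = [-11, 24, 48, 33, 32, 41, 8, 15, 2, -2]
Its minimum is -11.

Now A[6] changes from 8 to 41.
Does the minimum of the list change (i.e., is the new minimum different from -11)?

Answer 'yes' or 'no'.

Old min = -11
Change: A[6] 8 -> 41
Changed element was NOT the min; min changes only if 41 < -11.
New min = -11; changed? no

Answer: no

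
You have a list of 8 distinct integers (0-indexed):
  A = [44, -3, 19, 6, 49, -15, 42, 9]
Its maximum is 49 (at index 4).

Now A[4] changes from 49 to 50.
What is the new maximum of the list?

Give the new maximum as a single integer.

Answer: 50

Derivation:
Old max = 49 (at index 4)
Change: A[4] 49 -> 50
Changed element WAS the max -> may need rescan.
  Max of remaining elements: 44
  New max = max(50, 44) = 50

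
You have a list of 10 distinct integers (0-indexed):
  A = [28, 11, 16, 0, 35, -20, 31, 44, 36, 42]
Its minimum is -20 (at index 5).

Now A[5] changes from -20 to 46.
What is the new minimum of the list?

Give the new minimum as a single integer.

Answer: 0

Derivation:
Old min = -20 (at index 5)
Change: A[5] -20 -> 46
Changed element WAS the min. Need to check: is 46 still <= all others?
  Min of remaining elements: 0
  New min = min(46, 0) = 0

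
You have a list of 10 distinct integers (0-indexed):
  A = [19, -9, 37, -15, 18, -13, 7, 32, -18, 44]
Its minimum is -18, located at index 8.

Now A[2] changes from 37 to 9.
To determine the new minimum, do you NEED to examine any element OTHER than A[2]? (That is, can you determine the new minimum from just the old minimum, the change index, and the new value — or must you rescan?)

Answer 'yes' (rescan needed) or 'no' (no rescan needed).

Answer: no

Derivation:
Old min = -18 at index 8
Change at index 2: 37 -> 9
Index 2 was NOT the min. New min = min(-18, 9). No rescan of other elements needed.
Needs rescan: no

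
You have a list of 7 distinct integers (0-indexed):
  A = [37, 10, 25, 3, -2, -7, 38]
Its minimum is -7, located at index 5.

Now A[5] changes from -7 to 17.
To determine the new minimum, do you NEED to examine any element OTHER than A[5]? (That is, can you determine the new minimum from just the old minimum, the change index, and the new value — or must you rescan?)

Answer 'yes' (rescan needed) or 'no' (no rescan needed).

Old min = -7 at index 5
Change at index 5: -7 -> 17
Index 5 WAS the min and new value 17 > old min -7. Must rescan other elements to find the new min.
Needs rescan: yes

Answer: yes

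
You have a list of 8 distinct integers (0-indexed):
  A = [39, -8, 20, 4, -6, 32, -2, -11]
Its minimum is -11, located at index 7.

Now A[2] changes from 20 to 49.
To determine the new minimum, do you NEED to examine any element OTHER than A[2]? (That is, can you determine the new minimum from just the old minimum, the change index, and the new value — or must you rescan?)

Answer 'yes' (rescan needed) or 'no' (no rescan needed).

Answer: no

Derivation:
Old min = -11 at index 7
Change at index 2: 20 -> 49
Index 2 was NOT the min. New min = min(-11, 49). No rescan of other elements needed.
Needs rescan: no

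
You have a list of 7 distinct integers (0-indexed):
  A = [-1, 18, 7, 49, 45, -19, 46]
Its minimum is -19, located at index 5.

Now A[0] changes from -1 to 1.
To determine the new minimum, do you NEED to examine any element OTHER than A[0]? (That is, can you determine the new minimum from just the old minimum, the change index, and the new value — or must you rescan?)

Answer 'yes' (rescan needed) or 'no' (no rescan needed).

Answer: no

Derivation:
Old min = -19 at index 5
Change at index 0: -1 -> 1
Index 0 was NOT the min. New min = min(-19, 1). No rescan of other elements needed.
Needs rescan: no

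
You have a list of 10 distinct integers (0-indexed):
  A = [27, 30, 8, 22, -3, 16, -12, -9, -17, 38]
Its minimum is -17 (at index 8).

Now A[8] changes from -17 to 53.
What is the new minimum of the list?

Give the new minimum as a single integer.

Old min = -17 (at index 8)
Change: A[8] -17 -> 53
Changed element WAS the min. Need to check: is 53 still <= all others?
  Min of remaining elements: -12
  New min = min(53, -12) = -12

Answer: -12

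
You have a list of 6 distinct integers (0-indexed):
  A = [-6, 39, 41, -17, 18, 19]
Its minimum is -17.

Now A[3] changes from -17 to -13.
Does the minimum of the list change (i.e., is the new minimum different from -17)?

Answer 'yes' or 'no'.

Answer: yes

Derivation:
Old min = -17
Change: A[3] -17 -> -13
Changed element was the min; new min must be rechecked.
New min = -13; changed? yes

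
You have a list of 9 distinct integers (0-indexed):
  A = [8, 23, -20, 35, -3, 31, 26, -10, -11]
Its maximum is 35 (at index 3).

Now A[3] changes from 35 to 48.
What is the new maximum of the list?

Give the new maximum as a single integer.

Answer: 48

Derivation:
Old max = 35 (at index 3)
Change: A[3] 35 -> 48
Changed element WAS the max -> may need rescan.
  Max of remaining elements: 31
  New max = max(48, 31) = 48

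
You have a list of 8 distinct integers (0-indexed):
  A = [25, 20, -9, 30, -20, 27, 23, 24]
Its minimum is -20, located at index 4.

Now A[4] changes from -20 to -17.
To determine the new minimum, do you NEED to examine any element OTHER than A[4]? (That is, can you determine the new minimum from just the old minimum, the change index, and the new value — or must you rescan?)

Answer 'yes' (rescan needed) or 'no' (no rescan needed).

Answer: yes

Derivation:
Old min = -20 at index 4
Change at index 4: -20 -> -17
Index 4 WAS the min and new value -17 > old min -20. Must rescan other elements to find the new min.
Needs rescan: yes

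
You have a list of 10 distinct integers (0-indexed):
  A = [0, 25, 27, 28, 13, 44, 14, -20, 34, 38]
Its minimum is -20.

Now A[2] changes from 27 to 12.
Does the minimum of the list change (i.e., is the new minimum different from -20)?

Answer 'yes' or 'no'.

Old min = -20
Change: A[2] 27 -> 12
Changed element was NOT the min; min changes only if 12 < -20.
New min = -20; changed? no

Answer: no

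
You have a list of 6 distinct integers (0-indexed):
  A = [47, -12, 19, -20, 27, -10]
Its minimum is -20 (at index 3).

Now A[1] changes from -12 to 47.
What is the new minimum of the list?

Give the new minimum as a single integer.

Old min = -20 (at index 3)
Change: A[1] -12 -> 47
Changed element was NOT the old min.
  New min = min(old_min, new_val) = min(-20, 47) = -20

Answer: -20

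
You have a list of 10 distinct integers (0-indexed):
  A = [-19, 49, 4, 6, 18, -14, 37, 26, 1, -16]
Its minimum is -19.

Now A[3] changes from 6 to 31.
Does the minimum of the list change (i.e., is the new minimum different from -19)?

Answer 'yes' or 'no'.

Old min = -19
Change: A[3] 6 -> 31
Changed element was NOT the min; min changes only if 31 < -19.
New min = -19; changed? no

Answer: no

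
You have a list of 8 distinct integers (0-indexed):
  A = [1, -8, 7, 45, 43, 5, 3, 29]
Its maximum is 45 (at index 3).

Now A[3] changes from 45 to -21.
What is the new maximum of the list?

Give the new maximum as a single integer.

Answer: 43

Derivation:
Old max = 45 (at index 3)
Change: A[3] 45 -> -21
Changed element WAS the max -> may need rescan.
  Max of remaining elements: 43
  New max = max(-21, 43) = 43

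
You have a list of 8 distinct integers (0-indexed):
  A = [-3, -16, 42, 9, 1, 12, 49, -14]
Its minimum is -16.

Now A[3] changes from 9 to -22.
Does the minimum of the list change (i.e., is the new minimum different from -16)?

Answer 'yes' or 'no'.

Old min = -16
Change: A[3] 9 -> -22
Changed element was NOT the min; min changes only if -22 < -16.
New min = -22; changed? yes

Answer: yes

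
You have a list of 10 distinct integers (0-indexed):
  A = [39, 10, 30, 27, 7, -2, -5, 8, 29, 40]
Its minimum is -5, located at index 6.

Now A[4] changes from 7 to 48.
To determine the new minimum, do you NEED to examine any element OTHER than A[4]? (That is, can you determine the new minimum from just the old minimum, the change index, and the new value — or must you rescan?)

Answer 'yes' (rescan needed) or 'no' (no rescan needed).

Old min = -5 at index 6
Change at index 4: 7 -> 48
Index 4 was NOT the min. New min = min(-5, 48). No rescan of other elements needed.
Needs rescan: no

Answer: no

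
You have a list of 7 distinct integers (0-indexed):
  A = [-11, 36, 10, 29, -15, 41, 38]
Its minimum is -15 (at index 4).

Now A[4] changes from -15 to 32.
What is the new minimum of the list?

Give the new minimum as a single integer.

Answer: -11

Derivation:
Old min = -15 (at index 4)
Change: A[4] -15 -> 32
Changed element WAS the min. Need to check: is 32 still <= all others?
  Min of remaining elements: -11
  New min = min(32, -11) = -11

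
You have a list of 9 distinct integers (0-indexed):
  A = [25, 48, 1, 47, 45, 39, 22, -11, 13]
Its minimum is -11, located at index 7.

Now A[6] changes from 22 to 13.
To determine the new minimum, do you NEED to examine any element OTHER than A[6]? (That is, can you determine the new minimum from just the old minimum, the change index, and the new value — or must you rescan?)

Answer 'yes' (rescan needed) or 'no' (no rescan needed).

Answer: no

Derivation:
Old min = -11 at index 7
Change at index 6: 22 -> 13
Index 6 was NOT the min. New min = min(-11, 13). No rescan of other elements needed.
Needs rescan: no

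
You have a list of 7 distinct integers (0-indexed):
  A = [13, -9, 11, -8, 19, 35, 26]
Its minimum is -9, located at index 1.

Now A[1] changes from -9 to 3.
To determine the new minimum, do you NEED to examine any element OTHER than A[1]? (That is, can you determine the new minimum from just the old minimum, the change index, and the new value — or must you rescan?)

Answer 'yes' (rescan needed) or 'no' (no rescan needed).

Old min = -9 at index 1
Change at index 1: -9 -> 3
Index 1 WAS the min and new value 3 > old min -9. Must rescan other elements to find the new min.
Needs rescan: yes

Answer: yes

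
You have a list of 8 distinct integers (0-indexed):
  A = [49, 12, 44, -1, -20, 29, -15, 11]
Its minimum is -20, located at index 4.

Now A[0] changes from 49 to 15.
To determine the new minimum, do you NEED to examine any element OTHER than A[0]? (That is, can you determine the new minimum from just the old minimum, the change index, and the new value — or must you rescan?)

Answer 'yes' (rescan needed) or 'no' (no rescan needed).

Answer: no

Derivation:
Old min = -20 at index 4
Change at index 0: 49 -> 15
Index 0 was NOT the min. New min = min(-20, 15). No rescan of other elements needed.
Needs rescan: no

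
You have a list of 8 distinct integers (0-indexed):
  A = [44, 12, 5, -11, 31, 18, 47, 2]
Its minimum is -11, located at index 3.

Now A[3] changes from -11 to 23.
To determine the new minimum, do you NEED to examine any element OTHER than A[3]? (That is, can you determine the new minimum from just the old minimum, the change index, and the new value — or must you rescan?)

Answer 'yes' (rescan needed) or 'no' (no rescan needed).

Answer: yes

Derivation:
Old min = -11 at index 3
Change at index 3: -11 -> 23
Index 3 WAS the min and new value 23 > old min -11. Must rescan other elements to find the new min.
Needs rescan: yes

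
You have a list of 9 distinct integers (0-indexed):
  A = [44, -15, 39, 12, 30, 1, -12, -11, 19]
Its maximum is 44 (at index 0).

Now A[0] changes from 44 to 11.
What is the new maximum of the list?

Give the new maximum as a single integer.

Answer: 39

Derivation:
Old max = 44 (at index 0)
Change: A[0] 44 -> 11
Changed element WAS the max -> may need rescan.
  Max of remaining elements: 39
  New max = max(11, 39) = 39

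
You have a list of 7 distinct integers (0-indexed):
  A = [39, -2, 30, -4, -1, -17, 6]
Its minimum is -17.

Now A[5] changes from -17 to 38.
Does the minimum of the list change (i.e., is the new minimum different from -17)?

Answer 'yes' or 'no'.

Old min = -17
Change: A[5] -17 -> 38
Changed element was the min; new min must be rechecked.
New min = -4; changed? yes

Answer: yes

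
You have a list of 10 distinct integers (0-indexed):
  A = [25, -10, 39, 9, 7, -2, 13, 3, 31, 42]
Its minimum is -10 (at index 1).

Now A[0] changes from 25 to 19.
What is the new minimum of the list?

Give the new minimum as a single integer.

Answer: -10

Derivation:
Old min = -10 (at index 1)
Change: A[0] 25 -> 19
Changed element was NOT the old min.
  New min = min(old_min, new_val) = min(-10, 19) = -10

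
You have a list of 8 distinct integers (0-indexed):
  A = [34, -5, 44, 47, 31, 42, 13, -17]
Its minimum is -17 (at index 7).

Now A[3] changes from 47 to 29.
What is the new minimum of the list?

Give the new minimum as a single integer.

Answer: -17

Derivation:
Old min = -17 (at index 7)
Change: A[3] 47 -> 29
Changed element was NOT the old min.
  New min = min(old_min, new_val) = min(-17, 29) = -17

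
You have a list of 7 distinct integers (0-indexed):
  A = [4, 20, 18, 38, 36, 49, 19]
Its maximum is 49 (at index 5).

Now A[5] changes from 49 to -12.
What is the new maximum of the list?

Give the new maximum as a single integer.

Old max = 49 (at index 5)
Change: A[5] 49 -> -12
Changed element WAS the max -> may need rescan.
  Max of remaining elements: 38
  New max = max(-12, 38) = 38

Answer: 38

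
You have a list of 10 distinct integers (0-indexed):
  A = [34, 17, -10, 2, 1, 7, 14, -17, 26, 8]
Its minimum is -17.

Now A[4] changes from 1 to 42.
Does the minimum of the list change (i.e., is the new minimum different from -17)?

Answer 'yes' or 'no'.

Answer: no

Derivation:
Old min = -17
Change: A[4] 1 -> 42
Changed element was NOT the min; min changes only if 42 < -17.
New min = -17; changed? no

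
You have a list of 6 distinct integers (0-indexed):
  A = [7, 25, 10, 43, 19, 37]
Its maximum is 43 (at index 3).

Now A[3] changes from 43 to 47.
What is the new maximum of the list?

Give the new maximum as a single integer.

Answer: 47

Derivation:
Old max = 43 (at index 3)
Change: A[3] 43 -> 47
Changed element WAS the max -> may need rescan.
  Max of remaining elements: 37
  New max = max(47, 37) = 47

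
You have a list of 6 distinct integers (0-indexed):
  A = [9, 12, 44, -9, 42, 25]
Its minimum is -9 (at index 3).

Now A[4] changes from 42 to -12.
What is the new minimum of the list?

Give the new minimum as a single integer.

Old min = -9 (at index 3)
Change: A[4] 42 -> -12
Changed element was NOT the old min.
  New min = min(old_min, new_val) = min(-9, -12) = -12

Answer: -12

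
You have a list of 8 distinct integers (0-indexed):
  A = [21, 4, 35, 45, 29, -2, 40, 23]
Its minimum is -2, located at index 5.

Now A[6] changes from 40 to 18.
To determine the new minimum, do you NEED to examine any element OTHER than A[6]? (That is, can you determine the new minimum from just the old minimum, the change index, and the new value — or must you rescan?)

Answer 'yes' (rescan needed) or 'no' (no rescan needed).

Answer: no

Derivation:
Old min = -2 at index 5
Change at index 6: 40 -> 18
Index 6 was NOT the min. New min = min(-2, 18). No rescan of other elements needed.
Needs rescan: no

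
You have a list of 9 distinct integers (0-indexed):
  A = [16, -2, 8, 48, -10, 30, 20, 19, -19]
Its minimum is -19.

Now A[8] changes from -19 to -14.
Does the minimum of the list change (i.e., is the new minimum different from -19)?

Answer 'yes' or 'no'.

Old min = -19
Change: A[8] -19 -> -14
Changed element was the min; new min must be rechecked.
New min = -14; changed? yes

Answer: yes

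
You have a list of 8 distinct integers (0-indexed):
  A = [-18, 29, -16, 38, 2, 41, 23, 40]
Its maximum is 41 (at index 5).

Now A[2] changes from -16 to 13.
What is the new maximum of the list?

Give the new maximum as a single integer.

Old max = 41 (at index 5)
Change: A[2] -16 -> 13
Changed element was NOT the old max.
  New max = max(old_max, new_val) = max(41, 13) = 41

Answer: 41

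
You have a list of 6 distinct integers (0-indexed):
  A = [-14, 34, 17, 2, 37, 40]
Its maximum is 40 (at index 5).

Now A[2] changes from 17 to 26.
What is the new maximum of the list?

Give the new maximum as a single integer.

Answer: 40

Derivation:
Old max = 40 (at index 5)
Change: A[2] 17 -> 26
Changed element was NOT the old max.
  New max = max(old_max, new_val) = max(40, 26) = 40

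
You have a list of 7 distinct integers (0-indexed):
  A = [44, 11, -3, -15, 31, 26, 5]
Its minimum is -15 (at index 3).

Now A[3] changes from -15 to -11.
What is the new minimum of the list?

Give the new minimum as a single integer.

Answer: -11

Derivation:
Old min = -15 (at index 3)
Change: A[3] -15 -> -11
Changed element WAS the min. Need to check: is -11 still <= all others?
  Min of remaining elements: -3
  New min = min(-11, -3) = -11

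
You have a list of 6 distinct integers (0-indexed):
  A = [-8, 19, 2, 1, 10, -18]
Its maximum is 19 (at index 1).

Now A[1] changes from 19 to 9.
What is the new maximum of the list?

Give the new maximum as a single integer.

Old max = 19 (at index 1)
Change: A[1] 19 -> 9
Changed element WAS the max -> may need rescan.
  Max of remaining elements: 10
  New max = max(9, 10) = 10

Answer: 10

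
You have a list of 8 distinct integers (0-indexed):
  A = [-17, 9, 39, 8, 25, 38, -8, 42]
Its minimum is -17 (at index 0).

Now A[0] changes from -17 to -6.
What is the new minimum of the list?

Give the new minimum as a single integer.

Answer: -8

Derivation:
Old min = -17 (at index 0)
Change: A[0] -17 -> -6
Changed element WAS the min. Need to check: is -6 still <= all others?
  Min of remaining elements: -8
  New min = min(-6, -8) = -8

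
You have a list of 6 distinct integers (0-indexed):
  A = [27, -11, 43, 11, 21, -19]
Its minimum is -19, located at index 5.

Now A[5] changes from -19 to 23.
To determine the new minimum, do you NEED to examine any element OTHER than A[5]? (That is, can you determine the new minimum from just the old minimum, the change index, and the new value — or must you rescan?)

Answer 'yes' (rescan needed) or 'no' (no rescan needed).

Old min = -19 at index 5
Change at index 5: -19 -> 23
Index 5 WAS the min and new value 23 > old min -19. Must rescan other elements to find the new min.
Needs rescan: yes

Answer: yes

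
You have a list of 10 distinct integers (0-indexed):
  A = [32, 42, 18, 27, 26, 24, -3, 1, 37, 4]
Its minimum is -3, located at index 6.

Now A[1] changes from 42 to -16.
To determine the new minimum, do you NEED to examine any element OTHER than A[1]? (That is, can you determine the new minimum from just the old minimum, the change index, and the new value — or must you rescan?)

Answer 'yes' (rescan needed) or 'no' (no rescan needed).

Answer: no

Derivation:
Old min = -3 at index 6
Change at index 1: 42 -> -16
Index 1 was NOT the min. New min = min(-3, -16). No rescan of other elements needed.
Needs rescan: no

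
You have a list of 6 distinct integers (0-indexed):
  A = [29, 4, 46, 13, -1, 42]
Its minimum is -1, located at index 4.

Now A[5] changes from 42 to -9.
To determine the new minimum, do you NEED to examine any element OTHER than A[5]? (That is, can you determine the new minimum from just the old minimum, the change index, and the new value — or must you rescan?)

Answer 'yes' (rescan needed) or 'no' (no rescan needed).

Answer: no

Derivation:
Old min = -1 at index 4
Change at index 5: 42 -> -9
Index 5 was NOT the min. New min = min(-1, -9). No rescan of other elements needed.
Needs rescan: no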